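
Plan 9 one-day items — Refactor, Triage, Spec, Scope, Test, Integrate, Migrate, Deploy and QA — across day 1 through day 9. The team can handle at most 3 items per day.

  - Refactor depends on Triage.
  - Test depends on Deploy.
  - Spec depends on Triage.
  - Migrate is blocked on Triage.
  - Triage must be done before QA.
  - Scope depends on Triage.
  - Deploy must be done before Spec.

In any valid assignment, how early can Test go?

Precedence pushes Test to at least day 2.
Test at day 2 is achievable: Test=day 2; Migrate=day 3; Spec=day 2; Triage=day 1; Integrate=day 1; Deploy=day 1; QA=day 3; Scope=day 3; Refactor=day 2.

day 2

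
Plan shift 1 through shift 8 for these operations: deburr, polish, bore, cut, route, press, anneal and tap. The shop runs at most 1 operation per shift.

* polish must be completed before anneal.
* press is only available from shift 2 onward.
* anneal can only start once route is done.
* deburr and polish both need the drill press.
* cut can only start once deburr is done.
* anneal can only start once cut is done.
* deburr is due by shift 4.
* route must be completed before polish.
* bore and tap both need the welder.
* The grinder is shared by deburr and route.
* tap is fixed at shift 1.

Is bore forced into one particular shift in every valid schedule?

No

bore can be shift 2 (e.g. route -> shift 5; polish -> shift 6; cut -> shift 7; anneal -> shift 8; tap -> shift 1; bore -> shift 2; press -> shift 4; deburr -> shift 3) or shift 3 (e.g. polish -> shift 6, cut -> shift 7, bore -> shift 3, deburr -> shift 2, anneal -> shift 8, tap -> shift 1, route -> shift 5, press -> shift 4).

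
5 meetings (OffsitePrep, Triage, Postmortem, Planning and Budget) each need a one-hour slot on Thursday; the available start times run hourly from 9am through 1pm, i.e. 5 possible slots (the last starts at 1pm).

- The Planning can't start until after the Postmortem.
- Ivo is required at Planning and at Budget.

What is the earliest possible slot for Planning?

Precedence pushes Planning to at least 10am.
Planning at 10am is achievable: OffsitePrep -> 9am, Planning -> 10am, Triage -> 9am, Budget -> 9am, Postmortem -> 9am.

10am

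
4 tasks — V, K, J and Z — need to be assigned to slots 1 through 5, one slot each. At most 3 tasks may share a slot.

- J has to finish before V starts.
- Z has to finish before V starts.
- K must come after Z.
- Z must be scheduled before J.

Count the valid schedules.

Splitting on V: it can be 3 (4), 4 (11), 5 (20). Listing each branch's schedules as (K, J, Z):
V=3: (2,2,1) (3,2,1) (4,2,1) (5,2,1) — 4.
V=4: (2,2,1) (2,3,1) (3,2,1) (3,3,1) (3,3,2) (4,2,1) (4,3,1) (4,3,2) (5,2,1) (5,3,1) (5,3,2) — 11.
V=5: (2,2,1) (2,3,1) (2,4,1) (3,2,1) (3,3,1) (3,3,2) (3,4,1) (3,4,2) (4,2,1) (4,3,1) (4,3,2) (4,4,1) (4,4,2) (4,4,3) (5,2,1) (5,3,1) (5,3,2) (5,4,1) (5,4,2) (5,4,3) — 20.
Summing: 4 + 11 + 20 = 35.

35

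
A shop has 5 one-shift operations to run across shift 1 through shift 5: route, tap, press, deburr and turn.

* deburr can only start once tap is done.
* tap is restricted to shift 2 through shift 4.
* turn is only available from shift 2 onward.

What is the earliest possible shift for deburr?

shift 3

Precedence pushes deburr to at least shift 3.
deburr at shift 3 is achievable: route=shift 1, press=shift 1, deburr=shift 3, tap=shift 2, turn=shift 2.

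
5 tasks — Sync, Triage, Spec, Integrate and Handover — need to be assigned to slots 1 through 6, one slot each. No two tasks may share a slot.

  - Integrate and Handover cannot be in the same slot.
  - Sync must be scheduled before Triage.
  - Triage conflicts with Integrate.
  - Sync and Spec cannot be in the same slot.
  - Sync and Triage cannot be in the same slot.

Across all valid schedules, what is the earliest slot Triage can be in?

Precedence pushes Triage to at least 2.
Triage at 2 is achievable: Handover in 5, Integrate in 4, Sync in 1, Triage in 2, Spec in 3.

2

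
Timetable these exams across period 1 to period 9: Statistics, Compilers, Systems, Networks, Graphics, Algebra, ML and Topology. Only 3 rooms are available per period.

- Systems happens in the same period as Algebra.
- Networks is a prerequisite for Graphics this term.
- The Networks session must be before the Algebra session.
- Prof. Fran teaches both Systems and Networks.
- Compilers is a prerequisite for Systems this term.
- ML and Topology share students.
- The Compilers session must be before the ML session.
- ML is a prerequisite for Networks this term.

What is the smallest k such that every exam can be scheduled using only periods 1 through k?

4 periods

The precedence chain requires at least 4 distinct periods.
With at most 3 per period and 8 exams, at least 3 periods are needed.
4 works (last occupied period: period 4): for example Networks in period 3, Topology in period 1, Systems in period 4, Statistics in period 1, Compilers in period 1, ML in period 2, Algebra in period 4, Graphics in period 4.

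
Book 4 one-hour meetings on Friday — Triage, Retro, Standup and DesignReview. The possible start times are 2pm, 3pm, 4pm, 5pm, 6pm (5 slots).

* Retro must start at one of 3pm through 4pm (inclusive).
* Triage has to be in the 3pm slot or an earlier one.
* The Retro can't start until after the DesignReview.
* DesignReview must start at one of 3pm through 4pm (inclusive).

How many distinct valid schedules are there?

Splitting on Triage: it can be 2pm (5), 3pm (5). Listing each branch's schedules as (Retro, Standup, DesignReview):
Triage=2pm: (4pm,2pm,3pm) (4pm,3pm,3pm) (4pm,4pm,3pm) (4pm,5pm,3pm) (4pm,6pm,3pm) — 5.
Triage=3pm: (4pm,2pm,3pm) (4pm,3pm,3pm) (4pm,4pm,3pm) (4pm,5pm,3pm) (4pm,6pm,3pm) — 5.
Summing: 5 + 5 = 10.

10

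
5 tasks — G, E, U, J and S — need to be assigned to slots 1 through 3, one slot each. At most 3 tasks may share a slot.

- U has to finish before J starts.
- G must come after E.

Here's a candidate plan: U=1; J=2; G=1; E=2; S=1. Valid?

G must come after E — violated.
At most 3 tasks may share a slot — holds.
U has to finish before J starts — holds.

Invalid. G must come after E.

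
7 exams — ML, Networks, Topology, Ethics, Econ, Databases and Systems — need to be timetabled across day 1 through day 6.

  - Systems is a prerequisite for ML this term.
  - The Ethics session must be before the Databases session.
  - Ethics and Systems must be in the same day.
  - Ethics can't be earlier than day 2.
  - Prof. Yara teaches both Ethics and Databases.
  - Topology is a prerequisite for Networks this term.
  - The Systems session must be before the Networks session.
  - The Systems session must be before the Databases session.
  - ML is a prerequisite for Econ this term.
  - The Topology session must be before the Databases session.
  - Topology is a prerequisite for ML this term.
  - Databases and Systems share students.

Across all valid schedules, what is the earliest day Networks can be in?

Precedence pushes Networks to at least day 3.
Networks at day 3 is achievable: Databases=day 3, ML=day 3, Systems=day 2, Econ=day 4, Ethics=day 2, Topology=day 1, Networks=day 3.

day 3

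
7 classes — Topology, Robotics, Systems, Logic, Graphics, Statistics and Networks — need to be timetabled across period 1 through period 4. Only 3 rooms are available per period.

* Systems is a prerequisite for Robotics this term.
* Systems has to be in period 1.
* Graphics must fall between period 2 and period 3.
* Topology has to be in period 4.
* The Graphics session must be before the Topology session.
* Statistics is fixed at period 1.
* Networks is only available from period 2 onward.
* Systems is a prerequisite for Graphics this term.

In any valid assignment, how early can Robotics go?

Precedence pushes Robotics to at least period 2.
Robotics at period 2 is achievable: Graphics=period 2, Statistics=period 1, Robotics=period 2, Topology=period 4, Networks=period 2, Systems=period 1, Logic=period 1.

period 2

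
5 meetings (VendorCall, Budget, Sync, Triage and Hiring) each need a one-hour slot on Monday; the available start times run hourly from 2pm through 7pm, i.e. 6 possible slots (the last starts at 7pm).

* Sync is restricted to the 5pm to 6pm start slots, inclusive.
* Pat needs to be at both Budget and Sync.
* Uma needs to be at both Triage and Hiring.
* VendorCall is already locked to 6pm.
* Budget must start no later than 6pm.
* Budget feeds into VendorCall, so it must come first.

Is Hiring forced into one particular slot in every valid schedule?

No

Hiring can be 2pm (e.g. Budget -> 2pm; Sync -> 5pm; Triage -> 3pm; VendorCall -> 6pm; Hiring -> 2pm) or 3pm (e.g. Triage in 2pm; VendorCall in 6pm; Sync in 5pm; Hiring in 3pm; Budget in 2pm).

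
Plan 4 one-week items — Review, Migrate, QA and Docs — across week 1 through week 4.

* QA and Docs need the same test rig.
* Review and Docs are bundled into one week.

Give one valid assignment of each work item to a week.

Migrate=week 1, QA=week 2, Review=week 1, Docs=week 1

Checking: QA(week 2) != Docs(week 1); Review = Docs = week 1.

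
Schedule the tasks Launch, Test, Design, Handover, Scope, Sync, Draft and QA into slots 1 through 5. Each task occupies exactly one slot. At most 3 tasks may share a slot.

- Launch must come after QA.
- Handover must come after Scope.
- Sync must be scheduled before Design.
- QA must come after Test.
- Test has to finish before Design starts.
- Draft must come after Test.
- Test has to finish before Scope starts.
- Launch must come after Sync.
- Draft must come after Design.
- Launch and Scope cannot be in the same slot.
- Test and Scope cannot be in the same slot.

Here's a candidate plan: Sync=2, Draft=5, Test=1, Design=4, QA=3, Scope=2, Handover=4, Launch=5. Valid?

Test has to finish before Scope starts — holds.
Launch must come after Sync — holds.
Handover must come after Scope — holds.
Sync must be scheduled before Design — holds.
Test and Scope cannot be in the same slot — holds.
Draft must come after Design — holds.
Test has to finish before Design starts — holds.
Launch and Scope cannot be in the same slot — holds.
QA must come after Test — holds.
Launch must come after QA — holds.
Draft must come after Test — holds.
At most 3 tasks may share a slot — holds.

Valid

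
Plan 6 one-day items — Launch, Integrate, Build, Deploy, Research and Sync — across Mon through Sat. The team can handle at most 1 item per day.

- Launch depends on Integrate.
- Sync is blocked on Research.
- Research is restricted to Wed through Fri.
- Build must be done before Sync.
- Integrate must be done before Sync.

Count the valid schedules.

Splitting on Launch: it can be Tue (8), Wed (10), Thu (12), Fri (14), Sat (14). Listing each branch's schedules as (Integrate, Build, Deploy, Research, Sync):
Launch=Tue: (Mon,Wed,Thu,Fri,Sat) (Mon,Wed,Fri,Thu,Sat) (Mon,Wed,Sat,Thu,Fri) (Mon,Thu,Wed,Fri,Sat) (Mon,Thu,Fri,Wed,Sat) (Mon,Thu,Sat,Wed,Fri) (Mon,Fri,Wed,Thu,Sat) (Mon,Fri,Thu,Wed,Sat) — 8.
Launch=Wed: (Mon,Tue,Thu,Fri,Sat) (Mon,Tue,Fri,Thu,Sat) (Mon,Tue,Sat,Thu,Fri) (Mon,Thu,Tue,Fri,Sat) (Mon,Fri,Tue,Thu,Sat) (Tue,Mon,Thu,Fri,Sat) (Tue,Mon,Fri,Thu,Sat) (Tue,Mon,Sat,Thu,Fri) (Tue,Thu,Mon,Fri,Sat) (Tue,Fri,Mon,Thu,Sat) — 10.
Launch=Thu: (Mon,Tue,Wed,Fri,Sat) (Mon,Tue,Fri,Wed,Sat) (Mon,Tue,Sat,Wed,Fri) (Mon,Wed,Tue,Fri,Sat) (Mon,Fri,Tue,Wed,Sat) (Tue,Mon,Wed,Fri,Sat) (Tue,Mon,Fri,Wed,Sat) (Tue,Mon,Sat,Wed,Fri) (Tue,Wed,Mon,Fri,Sat) (Tue,Fri,Mon,Wed,Sat) (Wed,Mon,Tue,Fri,Sat) (Wed,Tue,Mon,Fri,Sat) — 12.
Launch=Fri: (Mon,Tue,Wed,Thu,Sat) (Mon,Tue,Thu,Wed,Sat) (Mon,Tue,Sat,Wed,Thu) (Mon,Wed,Tue,Thu,Sat) (Mon,Thu,Tue,Wed,Sat) (Tue,Mon,Wed,Thu,Sat) (Tue,Mon,Thu,Wed,Sat) (Tue,Mon,Sat,Wed,Thu) (Tue,Wed,Mon,Thu,Sat) (Tue,Thu,Mon,Wed,Sat) (Wed,Mon,Tue,Thu,Sat) (Wed,Tue,Mon,Thu,Sat) (Thu,Mon,Tue,Wed,Sat) (Thu,Tue,Mon,Wed,Sat) — 14.
Launch=Sat: (Mon,Tue,Wed,Thu,Fri) (Mon,Tue,Thu,Wed,Fri) (Mon,Tue,Fri,Wed,Thu) (Mon,Wed,Tue,Thu,Fri) (Mon,Thu,Tue,Wed,Fri) (Tue,Mon,Wed,Thu,Fri) (Tue,Mon,Thu,Wed,Fri) (Tue,Mon,Fri,Wed,Thu) (Tue,Wed,Mon,Thu,Fri) (Tue,Thu,Mon,Wed,Fri) (Wed,Mon,Tue,Thu,Fri) (Wed,Tue,Mon,Thu,Fri) (Thu,Mon,Tue,Wed,Fri) (Thu,Tue,Mon,Wed,Fri) — 14.
Summing: 8 + 10 + 12 + 14 + 14 = 58.

58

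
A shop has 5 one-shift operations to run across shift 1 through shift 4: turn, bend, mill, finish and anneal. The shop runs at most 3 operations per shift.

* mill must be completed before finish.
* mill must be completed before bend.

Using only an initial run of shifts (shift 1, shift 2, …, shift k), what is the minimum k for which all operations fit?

The precedence chain requires at least 2 distinct shifts.
With at most 3 per shift and 5 operations, at least 2 shifts are needed.
2 works (last occupied shift: shift 2): for example bend -> shift 2; turn -> shift 1; anneal -> shift 1; mill -> shift 1; finish -> shift 2.

2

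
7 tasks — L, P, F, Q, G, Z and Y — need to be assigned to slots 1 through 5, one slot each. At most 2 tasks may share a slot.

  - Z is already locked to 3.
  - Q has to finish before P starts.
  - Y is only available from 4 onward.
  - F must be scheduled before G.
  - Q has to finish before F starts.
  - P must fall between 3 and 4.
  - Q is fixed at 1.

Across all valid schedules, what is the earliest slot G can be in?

3

Precedence pushes G to at least 3.
G at 3 is achievable: G=3, L=1, F=2, Z=3, P=4, Y=4, Q=1.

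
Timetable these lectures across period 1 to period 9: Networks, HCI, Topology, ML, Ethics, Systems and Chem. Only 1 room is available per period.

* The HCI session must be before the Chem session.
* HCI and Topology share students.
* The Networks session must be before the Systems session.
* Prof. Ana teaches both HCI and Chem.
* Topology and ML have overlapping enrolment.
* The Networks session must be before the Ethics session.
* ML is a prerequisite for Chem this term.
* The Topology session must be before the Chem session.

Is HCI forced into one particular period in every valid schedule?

HCI can be period 1 (e.g. Chem=period 4, Topology=period 2, Systems=period 7, Networks=period 5, HCI=period 1, Ethics=period 6, ML=period 3) or period 2 (e.g. HCI -> period 2, Topology -> period 1, Networks -> period 5, Systems -> period 7, Chem -> period 4, ML -> period 3, Ethics -> period 6).

No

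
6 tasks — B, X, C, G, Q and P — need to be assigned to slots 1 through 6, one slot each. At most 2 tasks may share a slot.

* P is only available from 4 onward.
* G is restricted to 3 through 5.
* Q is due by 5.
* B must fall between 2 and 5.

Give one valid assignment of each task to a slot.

X=1, G=3, Q=1, P=4, B=2, C=2

Checking: G=3 in [3,5]; B=2 in [2,5]; Q=1 in [1,5]; P=4 in [4,6]; max 2 per slot (cap 2).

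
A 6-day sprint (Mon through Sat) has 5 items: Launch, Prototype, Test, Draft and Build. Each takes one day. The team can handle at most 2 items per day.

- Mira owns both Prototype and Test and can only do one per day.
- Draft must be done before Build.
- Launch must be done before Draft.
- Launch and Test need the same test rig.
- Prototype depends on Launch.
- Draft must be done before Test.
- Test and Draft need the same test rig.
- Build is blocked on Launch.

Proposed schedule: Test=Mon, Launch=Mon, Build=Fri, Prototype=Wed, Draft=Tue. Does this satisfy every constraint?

Invalid. Launch and Test need the same test rig.

Launch and Test need the same test rig — violated.
Build is blocked on Launch — holds.
Test and Draft need the same test rig — holds.
Prototype depends on Launch — holds.
The team can handle at most 2 items per day — holds.
Launch must be done before Draft — holds.
Mira owns both Prototype and Test and can only do one per day — holds.
Draft must be done before Test — violated.
Draft must be done before Build — holds.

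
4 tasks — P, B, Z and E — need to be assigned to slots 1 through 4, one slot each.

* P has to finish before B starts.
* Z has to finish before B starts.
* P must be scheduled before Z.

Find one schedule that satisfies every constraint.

E=1; P=1; B=3; Z=2

Checking: P(1) before B(3); P(1) before Z(2); Z(2) before B(3).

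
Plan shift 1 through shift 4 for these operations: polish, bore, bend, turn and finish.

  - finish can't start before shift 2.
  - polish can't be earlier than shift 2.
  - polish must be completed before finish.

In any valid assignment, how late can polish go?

shift 3

Polish is available from shift 2; downstream work caps polish at shift 3.
polish at shift 3 is achievable: finish in shift 4, bend in shift 1, polish in shift 3, bore in shift 1, turn in shift 1.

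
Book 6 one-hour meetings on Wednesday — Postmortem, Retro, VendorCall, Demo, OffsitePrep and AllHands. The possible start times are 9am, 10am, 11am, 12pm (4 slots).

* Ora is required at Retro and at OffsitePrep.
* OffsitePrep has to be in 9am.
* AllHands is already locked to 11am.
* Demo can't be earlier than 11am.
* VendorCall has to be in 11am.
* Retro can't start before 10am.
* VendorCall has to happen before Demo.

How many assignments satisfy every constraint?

Splitting on Postmortem: it can be 9am (3), 10am (3), 11am (3), 12pm (3). Listing each branch's schedules as (Retro, VendorCall, Demo, OffsitePrep, AllHands):
Postmortem=9am: (10am,11am,12pm,9am,11am) (11am,11am,12pm,9am,11am) (12pm,11am,12pm,9am,11am) — 3.
Postmortem=10am: (10am,11am,12pm,9am,11am) (11am,11am,12pm,9am,11am) (12pm,11am,12pm,9am,11am) — 3.
Postmortem=11am: (10am,11am,12pm,9am,11am) (11am,11am,12pm,9am,11am) (12pm,11am,12pm,9am,11am) — 3.
Postmortem=12pm: (10am,11am,12pm,9am,11am) (11am,11am,12pm,9am,11am) (12pm,11am,12pm,9am,11am) — 3.
Summing: 3 + 3 + 3 + 3 = 12.

12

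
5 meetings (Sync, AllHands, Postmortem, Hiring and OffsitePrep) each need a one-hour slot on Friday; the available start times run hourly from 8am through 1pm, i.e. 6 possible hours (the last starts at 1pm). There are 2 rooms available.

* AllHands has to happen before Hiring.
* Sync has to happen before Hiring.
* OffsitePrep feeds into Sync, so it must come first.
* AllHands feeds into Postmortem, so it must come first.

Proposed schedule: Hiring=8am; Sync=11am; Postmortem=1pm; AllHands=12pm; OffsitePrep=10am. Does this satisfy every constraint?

No — it violates: AllHands has to happen before Hiring

There are 2 rooms available — holds.
Sync has to happen before Hiring — violated.
AllHands feeds into Postmortem, so it must come first — holds.
OffsitePrep feeds into Sync, so it must come first — holds.
AllHands has to happen before Hiring — violated.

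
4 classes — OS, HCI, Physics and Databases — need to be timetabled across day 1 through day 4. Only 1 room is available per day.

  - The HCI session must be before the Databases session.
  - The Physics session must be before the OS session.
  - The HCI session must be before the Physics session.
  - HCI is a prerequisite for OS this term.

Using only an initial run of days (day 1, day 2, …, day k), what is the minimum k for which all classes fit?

4

The precedence chain requires at least 3 distinct days.
With at most 1 per day and 4 classes, at least 4 days are needed.
4 works (last occupied day: day 4): for example OS in day 3; HCI in day 1; Databases in day 4; Physics in day 2.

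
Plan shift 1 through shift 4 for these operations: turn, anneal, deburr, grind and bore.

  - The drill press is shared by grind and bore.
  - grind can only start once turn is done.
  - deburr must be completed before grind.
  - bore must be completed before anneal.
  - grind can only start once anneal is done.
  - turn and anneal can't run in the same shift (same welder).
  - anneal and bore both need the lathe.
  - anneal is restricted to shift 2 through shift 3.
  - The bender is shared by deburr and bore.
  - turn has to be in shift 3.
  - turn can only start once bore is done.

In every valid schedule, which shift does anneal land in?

anneal's window is shift 2–shift 3.
turn is fixed at shift 3, and anneal can't share a shift with turn.
So anneal must be shift 2.

shift 2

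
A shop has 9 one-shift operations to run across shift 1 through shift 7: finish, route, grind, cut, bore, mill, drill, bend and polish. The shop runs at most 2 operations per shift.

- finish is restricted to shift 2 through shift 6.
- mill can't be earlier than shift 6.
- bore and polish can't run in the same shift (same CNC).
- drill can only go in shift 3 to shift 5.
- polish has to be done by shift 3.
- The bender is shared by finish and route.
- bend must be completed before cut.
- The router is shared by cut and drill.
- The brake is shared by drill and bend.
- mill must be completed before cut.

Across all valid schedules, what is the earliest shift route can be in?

route at shift 1 is achievable: finish -> shift 2, grind -> shift 3, mill -> shift 6, cut -> shift 7, drill -> shift 3, route -> shift 1, polish -> shift 1, bore -> shift 4, bend -> shift 2.

shift 1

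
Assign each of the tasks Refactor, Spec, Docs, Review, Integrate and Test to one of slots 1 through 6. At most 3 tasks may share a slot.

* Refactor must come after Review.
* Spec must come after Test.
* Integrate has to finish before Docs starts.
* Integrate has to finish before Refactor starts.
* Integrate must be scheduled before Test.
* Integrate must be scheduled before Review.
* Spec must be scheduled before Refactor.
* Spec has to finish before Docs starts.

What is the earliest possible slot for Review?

2

Precedence pushes Review to at least 2; downstream work caps Review at 5.
Review at 2 is achievable: Docs in 4, Test in 2, Review in 2, Integrate in 1, Spec in 3, Refactor in 4.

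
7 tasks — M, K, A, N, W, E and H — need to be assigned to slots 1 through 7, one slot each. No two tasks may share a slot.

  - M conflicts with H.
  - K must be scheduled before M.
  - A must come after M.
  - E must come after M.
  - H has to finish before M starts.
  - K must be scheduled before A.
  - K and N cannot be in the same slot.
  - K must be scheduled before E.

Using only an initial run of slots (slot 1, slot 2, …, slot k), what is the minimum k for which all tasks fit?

7 slots

The precedence chain requires at least 3 distinct slots.
With at most 1 per slot and 7 tasks, at least 7 slots are needed.
7 works (last occupied slot: 7): for example A=4; K=1; M=3; H=2; E=5; W=7; N=6.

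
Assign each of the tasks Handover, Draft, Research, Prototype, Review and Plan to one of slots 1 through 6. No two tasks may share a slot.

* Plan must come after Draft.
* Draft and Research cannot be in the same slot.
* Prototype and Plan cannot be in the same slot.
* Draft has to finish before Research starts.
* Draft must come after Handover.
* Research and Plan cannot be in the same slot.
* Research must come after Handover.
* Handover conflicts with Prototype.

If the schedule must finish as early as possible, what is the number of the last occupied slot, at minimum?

6

The precedence chain requires at least 3 distinct slots.
With at most 1 per slot and 6 tasks, at least 6 slots are needed.
6 works (last occupied slot: 6): for example Review in 6; Research in 3; Plan in 4; Prototype in 5; Handover in 1; Draft in 2.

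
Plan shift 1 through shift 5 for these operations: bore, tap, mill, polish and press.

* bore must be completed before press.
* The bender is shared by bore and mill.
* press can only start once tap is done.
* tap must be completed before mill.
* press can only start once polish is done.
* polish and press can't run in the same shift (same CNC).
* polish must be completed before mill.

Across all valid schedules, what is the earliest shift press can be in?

shift 2

Precedence pushes press to at least shift 2.
press at shift 2 is achievable: bore -> shift 1, tap -> shift 1, mill -> shift 2, polish -> shift 1, press -> shift 2.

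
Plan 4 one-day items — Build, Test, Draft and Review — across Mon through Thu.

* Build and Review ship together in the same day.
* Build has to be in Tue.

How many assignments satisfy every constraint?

16

Splitting on Test: it can be Mon (4), Tue (4), Wed (4), Thu (4). Listing each branch's schedules as (Build, Draft, Review):
Test=Mon: (Tue,Mon,Tue) (Tue,Tue,Tue) (Tue,Wed,Tue) (Tue,Thu,Tue) — 4.
Test=Tue: (Tue,Mon,Tue) (Tue,Tue,Tue) (Tue,Wed,Tue) (Tue,Thu,Tue) — 4.
Test=Wed: (Tue,Mon,Tue) (Tue,Tue,Tue) (Tue,Wed,Tue) (Tue,Thu,Tue) — 4.
Test=Thu: (Tue,Mon,Tue) (Tue,Tue,Tue) (Tue,Wed,Tue) (Tue,Thu,Tue) — 4.
Summing: 4 + 4 + 4 + 4 = 16.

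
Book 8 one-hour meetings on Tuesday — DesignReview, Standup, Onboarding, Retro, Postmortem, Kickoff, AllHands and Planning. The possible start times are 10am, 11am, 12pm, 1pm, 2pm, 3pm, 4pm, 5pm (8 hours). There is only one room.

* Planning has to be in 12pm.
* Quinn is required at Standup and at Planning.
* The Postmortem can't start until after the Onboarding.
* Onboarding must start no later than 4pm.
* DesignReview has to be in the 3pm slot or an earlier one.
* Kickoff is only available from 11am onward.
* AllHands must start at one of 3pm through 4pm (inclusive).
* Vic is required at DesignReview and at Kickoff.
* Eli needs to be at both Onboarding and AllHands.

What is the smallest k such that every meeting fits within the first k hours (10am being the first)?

8 hours

The precedence chain requires at least 2 distinct hours.
With at most 1 per hour and 8 meetings, at least 8 hours are needed.
AllHands can't be placed before 3pm — that is hour 6 counting from 10am — so the schedule must run through at least 6 hours.
8 works (last occupied hour: 5pm): for example DesignReview in 10am, AllHands in 3pm, Postmortem in 2pm, Retro in 5pm, Onboarding in 11am, Kickoff in 1pm, Standup in 4pm, Planning in 12pm.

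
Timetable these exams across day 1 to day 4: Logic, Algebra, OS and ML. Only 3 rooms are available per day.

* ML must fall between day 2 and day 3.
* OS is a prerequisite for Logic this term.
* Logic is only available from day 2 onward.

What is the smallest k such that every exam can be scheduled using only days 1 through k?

2

The precedence chain requires at least 2 distinct days.
With at most 3 per day and 4 exams, at least 2 days are needed.
2 works (last occupied day: day 2): for example ML -> day 2, OS -> day 1, Algebra -> day 1, Logic -> day 2.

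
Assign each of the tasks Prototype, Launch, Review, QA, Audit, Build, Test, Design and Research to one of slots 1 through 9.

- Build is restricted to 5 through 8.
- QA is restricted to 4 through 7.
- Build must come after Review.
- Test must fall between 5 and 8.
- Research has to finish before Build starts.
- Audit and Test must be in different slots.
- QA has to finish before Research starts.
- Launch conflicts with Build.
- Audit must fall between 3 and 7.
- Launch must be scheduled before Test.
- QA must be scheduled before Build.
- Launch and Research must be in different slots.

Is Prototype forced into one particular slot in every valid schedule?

No

Prototype can be 1 (e.g. Design in 1; Build in 6; Prototype in 1; Launch in 1; Research in 5; QA in 4; Test in 5; Review in 1; Audit in 3) or 2 (e.g. Test in 5, Research in 5, Design in 1, Launch in 1, QA in 4, Prototype in 2, Audit in 3, Review in 1, Build in 6).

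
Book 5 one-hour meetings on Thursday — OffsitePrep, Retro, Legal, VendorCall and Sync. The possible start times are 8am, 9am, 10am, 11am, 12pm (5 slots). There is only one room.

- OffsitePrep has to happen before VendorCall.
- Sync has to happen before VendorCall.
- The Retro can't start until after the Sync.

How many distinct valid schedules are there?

25

Splitting on OffsitePrep: it can be 8am (8), 9am (8), 10am (6), 11am (3). Listing each branch's schedules as (Retro, Legal, VendorCall, Sync):
OffsitePrep=8am: (10am,11am,12pm,9am) (10am,12pm,11am,9am) (11am,9am,12pm,10am) (11am,10am,12pm,9am) (11am,12pm,10am,9am) (12pm,9am,11am,10am) (12pm,10am,11am,9am) (12pm,11am,10am,9am) — 8.
OffsitePrep=9am: (10am,11am,12pm,8am) (10am,12pm,11am,8am) (11am,8am,12pm,10am) (11am,10am,12pm,8am) (11am,12pm,10am,8am) (12pm,8am,11am,10am) (12pm,10am,11am,8am) (12pm,11am,10am,8am) — 8.
OffsitePrep=10am: (9am,11am,12pm,8am) (9am,12pm,11am,8am) (11am,8am,12pm,9am) (11am,9am,12pm,8am) (12pm,8am,11am,9am) (12pm,9am,11am,8am) — 6.
OffsitePrep=11am: (9am,10am,12pm,8am) (10am,8am,12pm,9am) (10am,9am,12pm,8am) — 3.
Summing: 8 + 8 + 6 + 3 = 25.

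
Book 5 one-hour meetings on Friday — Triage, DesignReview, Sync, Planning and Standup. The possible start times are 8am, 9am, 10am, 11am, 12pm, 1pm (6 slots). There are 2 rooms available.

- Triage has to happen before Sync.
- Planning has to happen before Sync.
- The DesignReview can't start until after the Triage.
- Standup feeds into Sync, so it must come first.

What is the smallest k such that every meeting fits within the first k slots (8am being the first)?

The precedence chain requires at least 2 distinct slots.
With at most 2 per slot and 5 meetings, at least 3 slots are needed.
3 works (last occupied slot: 10am): for example Triage in 8am, Standup in 9am, DesignReview in 9am, Planning in 8am, Sync in 10am.

3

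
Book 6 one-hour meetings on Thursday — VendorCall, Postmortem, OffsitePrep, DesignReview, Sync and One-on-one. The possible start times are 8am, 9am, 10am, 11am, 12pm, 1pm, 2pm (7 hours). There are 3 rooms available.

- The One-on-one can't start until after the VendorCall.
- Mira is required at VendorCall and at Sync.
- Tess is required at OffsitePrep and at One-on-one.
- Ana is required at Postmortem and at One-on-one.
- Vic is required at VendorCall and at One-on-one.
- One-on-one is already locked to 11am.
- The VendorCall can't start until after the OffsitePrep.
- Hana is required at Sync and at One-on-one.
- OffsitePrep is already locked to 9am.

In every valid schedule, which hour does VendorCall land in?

10am

OffsitePrep is fixed at 9am and must come before VendorCall, so VendorCall is at least 10am.
One-on-one is fixed at 11am and must come after VendorCall, so VendorCall is at most 10am.
So VendorCall must be 10am.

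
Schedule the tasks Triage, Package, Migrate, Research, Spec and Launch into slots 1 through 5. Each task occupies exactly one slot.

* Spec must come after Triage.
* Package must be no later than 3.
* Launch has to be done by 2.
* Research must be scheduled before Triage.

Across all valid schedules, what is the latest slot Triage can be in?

Precedence pushes Triage to at least 2; downstream work caps Triage at 4.
Triage at 4 is achievable: Launch in 1; Package in 1; Spec in 5; Migrate in 1; Triage in 4; Research in 1.

4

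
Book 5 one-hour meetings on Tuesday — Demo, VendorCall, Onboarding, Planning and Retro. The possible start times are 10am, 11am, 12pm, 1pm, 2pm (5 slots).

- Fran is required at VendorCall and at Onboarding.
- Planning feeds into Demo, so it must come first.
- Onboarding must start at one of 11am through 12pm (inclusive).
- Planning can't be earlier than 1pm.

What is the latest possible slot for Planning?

1pm

Planning is available from 1pm; downstream work caps Planning at 1pm.
Planning at 1pm is achievable: Demo -> 2pm; VendorCall -> 10am; Onboarding -> 11am; Planning -> 1pm; Retro -> 10am.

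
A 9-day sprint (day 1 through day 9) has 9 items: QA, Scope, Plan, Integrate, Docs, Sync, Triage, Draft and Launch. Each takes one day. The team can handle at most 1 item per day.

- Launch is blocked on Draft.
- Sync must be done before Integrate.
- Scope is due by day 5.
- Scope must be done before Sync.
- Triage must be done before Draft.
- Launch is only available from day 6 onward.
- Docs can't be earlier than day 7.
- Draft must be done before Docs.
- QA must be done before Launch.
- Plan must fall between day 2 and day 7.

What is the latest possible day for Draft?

day 7

Precedence pushes Draft to at least day 2; downstream work caps Draft at day 8.
Draft at day 7 is achievable: Plan=day 2; QA=day 4; Sync=day 3; Integrate=day 5; Launch=day 9; Draft=day 7; Triage=day 6; Scope=day 1; Docs=day 8.
Nothing later works — the capacity limit rule out every day after day 7.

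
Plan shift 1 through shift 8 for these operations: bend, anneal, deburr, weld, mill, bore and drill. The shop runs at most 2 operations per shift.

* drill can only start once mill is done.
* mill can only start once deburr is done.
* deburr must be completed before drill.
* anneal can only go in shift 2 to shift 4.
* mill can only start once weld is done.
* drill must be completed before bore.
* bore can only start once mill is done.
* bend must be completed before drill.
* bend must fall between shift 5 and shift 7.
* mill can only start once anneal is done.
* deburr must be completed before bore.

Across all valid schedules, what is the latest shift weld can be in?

Downstream work caps weld at shift 5.
weld at shift 5 is achievable: anneal in shift 2; weld in shift 5; bore in shift 8; mill in shift 6; bend in shift 5; deburr in shift 1; drill in shift 7.

shift 5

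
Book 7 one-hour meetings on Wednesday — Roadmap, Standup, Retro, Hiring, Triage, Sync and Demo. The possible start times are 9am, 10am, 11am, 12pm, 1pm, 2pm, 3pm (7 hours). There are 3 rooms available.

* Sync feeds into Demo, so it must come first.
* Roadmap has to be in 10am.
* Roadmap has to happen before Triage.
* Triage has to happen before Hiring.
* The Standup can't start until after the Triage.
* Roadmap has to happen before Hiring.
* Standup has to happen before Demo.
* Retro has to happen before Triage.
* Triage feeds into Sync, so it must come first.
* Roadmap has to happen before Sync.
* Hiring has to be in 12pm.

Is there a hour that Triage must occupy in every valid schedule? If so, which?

11am

Roadmap is fixed at 10am and must come before Triage, so Triage is at least 11am.
Hiring is fixed at 12pm and must come after Triage, so Triage is at most 11am.
So Triage must be 11am.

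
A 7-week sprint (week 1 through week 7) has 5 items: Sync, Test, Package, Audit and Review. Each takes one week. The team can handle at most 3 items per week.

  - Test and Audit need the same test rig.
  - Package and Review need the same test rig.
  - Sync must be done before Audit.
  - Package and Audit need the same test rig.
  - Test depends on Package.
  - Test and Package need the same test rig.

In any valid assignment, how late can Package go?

week 6

Downstream work caps Package at week 6.
Package at week 6 is achievable: Audit=week 2, Package=week 6, Sync=week 1, Review=week 1, Test=week 7.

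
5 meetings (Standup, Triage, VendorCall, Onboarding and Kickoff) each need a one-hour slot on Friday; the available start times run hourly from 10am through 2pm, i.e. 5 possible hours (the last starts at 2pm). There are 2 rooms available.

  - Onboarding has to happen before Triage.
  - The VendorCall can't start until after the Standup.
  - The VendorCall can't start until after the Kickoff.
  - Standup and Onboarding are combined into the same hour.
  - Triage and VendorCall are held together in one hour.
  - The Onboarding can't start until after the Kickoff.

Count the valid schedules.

Splitting on Standup: it can be 11am (3), 12pm (4), 1pm (3). Listing each branch's schedules as (Triage, VendorCall, Onboarding, Kickoff):
Standup=11am: (12pm,12pm,11am,10am) (1pm,1pm,11am,10am) (2pm,2pm,11am,10am) — 3.
Standup=12pm: (1pm,1pm,12pm,10am) (1pm,1pm,12pm,11am) (2pm,2pm,12pm,10am) (2pm,2pm,12pm,11am) — 4.
Standup=1pm: (2pm,2pm,1pm,10am) (2pm,2pm,1pm,11am) (2pm,2pm,1pm,12pm) — 3.
Summing: 3 + 4 + 3 = 10.

10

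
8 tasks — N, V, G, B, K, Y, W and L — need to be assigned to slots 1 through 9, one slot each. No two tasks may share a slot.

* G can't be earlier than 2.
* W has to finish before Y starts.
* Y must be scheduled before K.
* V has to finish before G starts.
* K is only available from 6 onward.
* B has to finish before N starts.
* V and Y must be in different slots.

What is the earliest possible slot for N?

2

Precedence pushes N to at least 2.
N at 2 is achievable: Y=4; G=7; B=1; K=6; L=8; V=5; N=2; W=3.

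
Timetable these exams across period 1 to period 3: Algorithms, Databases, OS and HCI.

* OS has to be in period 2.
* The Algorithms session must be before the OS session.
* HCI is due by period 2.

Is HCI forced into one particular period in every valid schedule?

No

HCI can be period 1 (e.g. HCI -> period 1; Databases -> period 1; Algorithms -> period 1; OS -> period 2) or period 2 (e.g. HCI in period 2, Algorithms in period 1, Databases in period 1, OS in period 2).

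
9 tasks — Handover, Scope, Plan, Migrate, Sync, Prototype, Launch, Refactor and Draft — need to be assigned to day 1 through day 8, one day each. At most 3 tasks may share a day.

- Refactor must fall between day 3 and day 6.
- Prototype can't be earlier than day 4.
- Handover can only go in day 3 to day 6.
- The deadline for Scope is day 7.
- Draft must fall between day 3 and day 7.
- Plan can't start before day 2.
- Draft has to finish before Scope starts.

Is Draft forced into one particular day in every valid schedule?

No

Draft can be day 3 (e.g. Handover in day 3, Scope in day 4, Launch in day 1, Prototype in day 4, Migrate in day 1, Refactor in day 3, Plan in day 2, Draft in day 3, Sync in day 1) or day 4 (e.g. Migrate=day 1, Sync=day 1, Handover=day 3, Plan=day 2, Refactor=day 3, Prototype=day 4, Scope=day 5, Launch=day 1, Draft=day 4).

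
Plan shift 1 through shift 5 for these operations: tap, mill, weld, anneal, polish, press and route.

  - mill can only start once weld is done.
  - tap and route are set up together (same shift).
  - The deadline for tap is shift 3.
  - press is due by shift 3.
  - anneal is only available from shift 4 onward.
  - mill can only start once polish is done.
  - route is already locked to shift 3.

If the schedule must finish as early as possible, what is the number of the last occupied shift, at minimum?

4

The precedence chain requires at least 2 distinct shifts.
anneal can't be placed before shift 4, so the schedule must run through at least shift 4.
4 works (last occupied shift: shift 4): for example anneal -> shift 4, weld -> shift 1, mill -> shift 2, press -> shift 1, route -> shift 3, tap -> shift 3, polish -> shift 1.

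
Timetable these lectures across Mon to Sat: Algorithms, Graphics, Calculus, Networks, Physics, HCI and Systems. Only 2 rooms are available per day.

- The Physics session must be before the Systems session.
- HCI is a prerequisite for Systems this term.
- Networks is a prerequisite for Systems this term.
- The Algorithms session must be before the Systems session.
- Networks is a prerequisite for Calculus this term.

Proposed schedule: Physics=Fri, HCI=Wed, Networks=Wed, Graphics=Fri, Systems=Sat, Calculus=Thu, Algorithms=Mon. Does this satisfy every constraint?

Only 2 rooms are available per day — holds.
The Physics session must be before the Systems session — holds.
The Algorithms session must be before the Systems session — holds.
HCI is a prerequisite for Systems this term — holds.
Networks is a prerequisite for Calculus this term — holds.
Networks is a prerequisite for Systems this term — holds.

Yes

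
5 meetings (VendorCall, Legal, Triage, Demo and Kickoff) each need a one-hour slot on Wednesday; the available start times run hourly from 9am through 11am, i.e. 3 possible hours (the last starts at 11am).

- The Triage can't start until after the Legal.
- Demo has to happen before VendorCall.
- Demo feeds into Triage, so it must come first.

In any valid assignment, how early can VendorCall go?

10am

Precedence pushes VendorCall to at least 10am.
VendorCall at 10am is achievable: Kickoff=9am, Legal=9am, Triage=10am, VendorCall=10am, Demo=9am.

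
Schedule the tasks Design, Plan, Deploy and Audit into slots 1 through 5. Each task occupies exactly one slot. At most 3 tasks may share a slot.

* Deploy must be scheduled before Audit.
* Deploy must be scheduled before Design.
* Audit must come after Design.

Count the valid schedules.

Splitting on Design: it can be 2 (15), 3 (20), 4 (15). Listing each branch's schedules as (Plan, Deploy, Audit):
Design=2: (1,1,3) (1,1,4) (1,1,5) (2,1,3) (2,1,4) (2,1,5) (3,1,3) (3,1,4) (3,1,5) (4,1,3) (4,1,4) (4,1,5) (5,1,3) (5,1,4) (5,1,5) — 15.
Design=3: (1,1,4) (1,1,5) (1,2,4) (1,2,5) (2,1,4) (2,1,5) (2,2,4) (2,2,5) (3,1,4) (3,1,5) (3,2,4) (3,2,5) (4,1,4) (4,1,5) (4,2,4) (4,2,5) (5,1,4) (5,1,5) (5,2,4) (5,2,5) — 20.
Design=4: (1,1,5) (1,2,5) (1,3,5) (2,1,5) (2,2,5) (2,3,5) (3,1,5) (3,2,5) (3,3,5) (4,1,5) (4,2,5) (4,3,5) (5,1,5) (5,2,5) (5,3,5) — 15.
Summing: 15 + 20 + 15 = 50.

50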